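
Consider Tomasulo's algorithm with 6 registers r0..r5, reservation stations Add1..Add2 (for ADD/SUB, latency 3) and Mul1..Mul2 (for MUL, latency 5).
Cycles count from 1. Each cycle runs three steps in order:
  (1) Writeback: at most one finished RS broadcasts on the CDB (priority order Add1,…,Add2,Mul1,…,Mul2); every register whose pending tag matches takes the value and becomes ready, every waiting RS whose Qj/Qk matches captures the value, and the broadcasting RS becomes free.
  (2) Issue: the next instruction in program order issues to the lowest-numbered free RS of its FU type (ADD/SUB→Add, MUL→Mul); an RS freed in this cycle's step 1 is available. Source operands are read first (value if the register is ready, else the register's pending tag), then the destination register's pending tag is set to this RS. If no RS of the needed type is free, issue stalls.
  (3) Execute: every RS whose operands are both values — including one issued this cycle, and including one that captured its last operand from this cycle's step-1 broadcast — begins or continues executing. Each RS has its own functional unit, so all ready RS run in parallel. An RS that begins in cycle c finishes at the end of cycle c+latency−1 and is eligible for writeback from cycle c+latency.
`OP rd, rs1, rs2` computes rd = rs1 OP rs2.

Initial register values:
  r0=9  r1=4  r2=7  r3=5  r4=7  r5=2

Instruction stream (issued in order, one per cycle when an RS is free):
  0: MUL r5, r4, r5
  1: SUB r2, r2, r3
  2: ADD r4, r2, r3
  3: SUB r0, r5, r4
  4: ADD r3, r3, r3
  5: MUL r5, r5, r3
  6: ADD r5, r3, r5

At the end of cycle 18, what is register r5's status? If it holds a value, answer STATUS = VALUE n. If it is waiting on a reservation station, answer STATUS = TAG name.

cycle 1: issue MUL r5<-Mul1 // r0:9,r1:4,r2:7,r3:5,r4:7,r5:Mul1
cycle 2: issue SUB r2<-Add1 // r0:9,r1:4,r2:Add1,r3:5,r4:7,r5:Mul1
cycle 3: issue ADD r4<-Add2 // r0:9,r1:4,r2:Add1,r3:5,r4:Add2,r5:Mul1
cycle 4: stall // r0:9,r1:4,r2:Add1,r3:5,r4:Add2,r5:Mul1
cycle 5: CDB Add1=2; issue SUB r0<-Add1 // r0:Add1,r1:4,r2:2,r3:5,r4:Add2,r5:Mul1
cycle 6: CDB Mul1=14; stall // r0:Add1,r1:4,r2:2,r3:5,r4:Add2,r5:14
cycle 7: stall // r0:Add1,r1:4,r2:2,r3:5,r4:Add2,r5:14
cycle 8: CDB Add2=7; issue ADD r3<-Add2 // r0:Add1,r1:4,r2:2,r3:Add2,r4:7,r5:14
cycle 9: issue MUL r5<-Mul1 // r0:Add1,r1:4,r2:2,r3:Add2,r4:7,r5:Mul1
cycle 10: stall // r0:Add1,r1:4,r2:2,r3:Add2,r4:7,r5:Mul1
cycle 11: CDB Add1=7; issue ADD r5<-Add1 // r0:7,r1:4,r2:2,r3:Add2,r4:7,r5:Add1
cycle 12: CDB Add2=10 // r0:7,r1:4,r2:2,r3:10,r4:7,r5:Add1
cycle 13: - // r0:7,r1:4,r2:2,r3:10,r4:7,r5:Add1
cycle 14: - // r0:7,r1:4,r2:2,r3:10,r4:7,r5:Add1
cycle 15: - // r0:7,r1:4,r2:2,r3:10,r4:7,r5:Add1
cycle 16: - // r0:7,r1:4,r2:2,r3:10,r4:7,r5:Add1
cycle 17: CDB Mul1=140 // r0:7,r1:4,r2:2,r3:10,r4:7,r5:Add1
cycle 18: - // r0:7,r1:4,r2:2,r3:10,r4:7,r5:Add1

STATUS = TAG Add1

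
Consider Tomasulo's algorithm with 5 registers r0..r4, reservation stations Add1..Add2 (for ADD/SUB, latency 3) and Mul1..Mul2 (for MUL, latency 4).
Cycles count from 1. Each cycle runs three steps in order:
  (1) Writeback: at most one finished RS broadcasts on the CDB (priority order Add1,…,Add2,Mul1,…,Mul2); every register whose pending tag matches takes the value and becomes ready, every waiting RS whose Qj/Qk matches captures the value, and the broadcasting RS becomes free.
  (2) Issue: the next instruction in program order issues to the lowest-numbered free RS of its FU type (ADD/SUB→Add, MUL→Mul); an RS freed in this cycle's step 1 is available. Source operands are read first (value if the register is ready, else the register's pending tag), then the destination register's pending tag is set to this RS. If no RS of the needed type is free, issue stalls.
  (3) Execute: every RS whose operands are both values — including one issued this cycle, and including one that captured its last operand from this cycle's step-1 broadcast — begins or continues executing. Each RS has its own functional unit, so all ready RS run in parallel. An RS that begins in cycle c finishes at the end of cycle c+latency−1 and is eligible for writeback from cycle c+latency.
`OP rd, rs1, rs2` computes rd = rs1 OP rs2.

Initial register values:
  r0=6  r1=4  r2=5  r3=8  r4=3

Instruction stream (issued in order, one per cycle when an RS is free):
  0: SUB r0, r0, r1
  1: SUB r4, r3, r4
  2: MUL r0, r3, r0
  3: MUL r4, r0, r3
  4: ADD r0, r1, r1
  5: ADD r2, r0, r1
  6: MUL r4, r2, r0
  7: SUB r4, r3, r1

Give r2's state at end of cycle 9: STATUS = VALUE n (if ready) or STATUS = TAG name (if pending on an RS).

cycle 1: issue SUB r0<-Add1 // r0:Add1,r1:4,r2:5,r3:8,r4:3
cycle 2: issue SUB r4<-Add2 // r0:Add1,r1:4,r2:5,r3:8,r4:Add2
cycle 3: issue MUL r0<-Mul1 // r0:Mul1,r1:4,r2:5,r3:8,r4:Add2
cycle 4: CDB Add1=2; issue MUL r4<-Mul2 // r0:Mul1,r1:4,r2:5,r3:8,r4:Mul2
cycle 5: CDB Add2=5; issue ADD r0<-Add1 // r0:Add1,r1:4,r2:5,r3:8,r4:Mul2
cycle 6: issue ADD r2<-Add2 // r0:Add1,r1:4,r2:Add2,r3:8,r4:Mul2
cycle 7: stall // r0:Add1,r1:4,r2:Add2,r3:8,r4:Mul2
cycle 8: CDB Add1=8; stall // r0:8,r1:4,r2:Add2,r3:8,r4:Mul2
cycle 9: CDB Mul1=16; issue MUL r4<-Mul1 // r0:8,r1:4,r2:Add2,r3:8,r4:Mul1

STATUS = TAG Add2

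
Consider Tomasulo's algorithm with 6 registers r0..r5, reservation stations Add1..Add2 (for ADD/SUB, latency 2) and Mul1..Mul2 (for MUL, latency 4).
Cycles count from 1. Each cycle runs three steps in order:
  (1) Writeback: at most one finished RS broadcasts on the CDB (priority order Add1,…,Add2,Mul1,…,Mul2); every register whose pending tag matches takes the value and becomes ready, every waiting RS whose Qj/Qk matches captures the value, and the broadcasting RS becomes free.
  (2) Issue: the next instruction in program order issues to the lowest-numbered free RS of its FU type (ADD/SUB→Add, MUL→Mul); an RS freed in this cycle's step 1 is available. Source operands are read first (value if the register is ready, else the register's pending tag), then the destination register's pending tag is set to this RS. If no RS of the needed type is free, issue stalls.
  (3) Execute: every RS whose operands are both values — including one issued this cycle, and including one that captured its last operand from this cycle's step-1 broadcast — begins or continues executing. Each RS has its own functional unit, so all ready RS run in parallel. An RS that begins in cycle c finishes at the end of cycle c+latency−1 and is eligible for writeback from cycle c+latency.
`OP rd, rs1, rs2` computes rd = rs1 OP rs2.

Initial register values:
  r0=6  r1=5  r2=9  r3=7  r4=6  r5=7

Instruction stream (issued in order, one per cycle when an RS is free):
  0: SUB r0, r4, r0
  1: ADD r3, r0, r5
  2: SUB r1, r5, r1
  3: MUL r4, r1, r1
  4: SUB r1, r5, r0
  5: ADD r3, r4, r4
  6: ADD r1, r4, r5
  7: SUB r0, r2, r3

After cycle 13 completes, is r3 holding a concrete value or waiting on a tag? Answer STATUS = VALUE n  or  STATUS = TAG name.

cycle 1: issue SUB r0<-Add1 // r0:Add1,r1:5,r2:9,r3:7,r4:6,r5:7
cycle 2: issue ADD r3<-Add2 // r0:Add1,r1:5,r2:9,r3:Add2,r4:6,r5:7
cycle 3: CDB Add1=0; issue SUB r1<-Add1 // r0:0,r1:Add1,r2:9,r3:Add2,r4:6,r5:7
cycle 4: issue MUL r4<-Mul1 // r0:0,r1:Add1,r2:9,r3:Add2,r4:Mul1,r5:7
cycle 5: CDB Add1=2; issue SUB r1<-Add1 // r0:0,r1:Add1,r2:9,r3:Add2,r4:Mul1,r5:7
cycle 6: CDB Add2=7; issue ADD r3<-Add2 // r0:0,r1:Add1,r2:9,r3:Add2,r4:Mul1,r5:7
cycle 7: CDB Add1=7; issue ADD r1<-Add1 // r0:0,r1:Add1,r2:9,r3:Add2,r4:Mul1,r5:7
cycle 8: stall // r0:0,r1:Add1,r2:9,r3:Add2,r4:Mul1,r5:7
cycle 9: CDB Mul1=4; stall // r0:0,r1:Add1,r2:9,r3:Add2,r4:4,r5:7
cycle 10: stall // r0:0,r1:Add1,r2:9,r3:Add2,r4:4,r5:7
cycle 11: CDB Add1=11; issue SUB r0<-Add1 // r0:Add1,r1:11,r2:9,r3:Add2,r4:4,r5:7
cycle 12: CDB Add2=8 // r0:Add1,r1:11,r2:9,r3:8,r4:4,r5:7
cycle 13: - // r0:Add1,r1:11,r2:9,r3:8,r4:4,r5:7

STATUS = VALUE 8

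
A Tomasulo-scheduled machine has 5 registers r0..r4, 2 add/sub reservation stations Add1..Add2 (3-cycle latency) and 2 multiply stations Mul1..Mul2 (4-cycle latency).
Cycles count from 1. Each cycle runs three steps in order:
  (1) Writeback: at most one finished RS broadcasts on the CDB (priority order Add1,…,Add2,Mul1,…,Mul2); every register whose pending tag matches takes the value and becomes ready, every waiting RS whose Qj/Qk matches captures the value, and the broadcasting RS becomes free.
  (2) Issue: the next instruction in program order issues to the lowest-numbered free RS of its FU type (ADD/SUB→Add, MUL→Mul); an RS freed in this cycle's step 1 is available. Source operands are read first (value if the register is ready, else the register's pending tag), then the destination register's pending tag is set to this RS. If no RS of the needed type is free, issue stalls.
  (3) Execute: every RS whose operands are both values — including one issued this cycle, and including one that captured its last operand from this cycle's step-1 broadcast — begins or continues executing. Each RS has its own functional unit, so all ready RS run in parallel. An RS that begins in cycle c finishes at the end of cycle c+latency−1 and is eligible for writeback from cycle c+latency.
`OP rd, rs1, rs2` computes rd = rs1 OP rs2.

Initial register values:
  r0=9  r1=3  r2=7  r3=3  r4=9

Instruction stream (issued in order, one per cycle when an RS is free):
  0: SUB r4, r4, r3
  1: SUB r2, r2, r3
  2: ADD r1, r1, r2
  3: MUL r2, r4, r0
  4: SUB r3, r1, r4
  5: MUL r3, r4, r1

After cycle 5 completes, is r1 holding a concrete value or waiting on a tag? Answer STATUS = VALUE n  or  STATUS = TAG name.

STATUS = TAG Add1

c1: issue SUB r4<-Add1 | r0:9,r1:3,r2:7,r3:3,r4:Add1
c2: issue SUB r2<-Add2 | r0:9,r1:3,r2:Add2,r3:3,r4:Add1
c3: stall | r0:9,r1:3,r2:Add2,r3:3,r4:Add1
c4: CDB Add1=6; issue ADD r1<-Add1 | r0:9,r1:Add1,r2:Add2,r3:3,r4:6
c5: CDB Add2=4; issue MUL r2<-Mul1 | r0:9,r1:Add1,r2:Mul1,r3:3,r4:6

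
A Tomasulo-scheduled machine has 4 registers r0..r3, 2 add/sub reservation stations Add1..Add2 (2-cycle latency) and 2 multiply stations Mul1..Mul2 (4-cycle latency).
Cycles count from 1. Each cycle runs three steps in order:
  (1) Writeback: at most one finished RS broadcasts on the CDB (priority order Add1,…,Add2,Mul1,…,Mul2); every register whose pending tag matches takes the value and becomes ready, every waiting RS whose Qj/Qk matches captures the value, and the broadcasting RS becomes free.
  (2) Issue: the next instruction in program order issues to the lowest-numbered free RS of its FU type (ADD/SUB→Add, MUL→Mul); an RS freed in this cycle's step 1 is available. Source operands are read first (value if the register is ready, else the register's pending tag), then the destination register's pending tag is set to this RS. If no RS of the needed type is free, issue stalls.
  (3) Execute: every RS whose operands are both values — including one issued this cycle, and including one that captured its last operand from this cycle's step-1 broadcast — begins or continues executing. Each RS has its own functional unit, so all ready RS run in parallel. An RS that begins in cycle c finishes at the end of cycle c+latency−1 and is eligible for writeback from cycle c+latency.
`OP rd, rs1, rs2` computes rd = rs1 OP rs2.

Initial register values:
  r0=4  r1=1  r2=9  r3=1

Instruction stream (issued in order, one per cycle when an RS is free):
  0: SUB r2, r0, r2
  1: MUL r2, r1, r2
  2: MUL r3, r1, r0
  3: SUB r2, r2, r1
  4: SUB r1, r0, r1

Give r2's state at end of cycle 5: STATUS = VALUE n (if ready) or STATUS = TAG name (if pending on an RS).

STATUS = TAG Add1

  c1: issue SUB r2<-Add1  regs: r0:4,r1:1,r2:Add1,r3:1
  c2: issue MUL r2<-Mul1  regs: r0:4,r1:1,r2:Mul1,r3:1
  c3: CDB Add1=-5; issue MUL r3<-Mul2  regs: r0:4,r1:1,r2:Mul1,r3:Mul2
  c4: issue SUB r2<-Add1  regs: r0:4,r1:1,r2:Add1,r3:Mul2
  c5: issue SUB r1<-Add2  regs: r0:4,r1:Add2,r2:Add1,r3:Mul2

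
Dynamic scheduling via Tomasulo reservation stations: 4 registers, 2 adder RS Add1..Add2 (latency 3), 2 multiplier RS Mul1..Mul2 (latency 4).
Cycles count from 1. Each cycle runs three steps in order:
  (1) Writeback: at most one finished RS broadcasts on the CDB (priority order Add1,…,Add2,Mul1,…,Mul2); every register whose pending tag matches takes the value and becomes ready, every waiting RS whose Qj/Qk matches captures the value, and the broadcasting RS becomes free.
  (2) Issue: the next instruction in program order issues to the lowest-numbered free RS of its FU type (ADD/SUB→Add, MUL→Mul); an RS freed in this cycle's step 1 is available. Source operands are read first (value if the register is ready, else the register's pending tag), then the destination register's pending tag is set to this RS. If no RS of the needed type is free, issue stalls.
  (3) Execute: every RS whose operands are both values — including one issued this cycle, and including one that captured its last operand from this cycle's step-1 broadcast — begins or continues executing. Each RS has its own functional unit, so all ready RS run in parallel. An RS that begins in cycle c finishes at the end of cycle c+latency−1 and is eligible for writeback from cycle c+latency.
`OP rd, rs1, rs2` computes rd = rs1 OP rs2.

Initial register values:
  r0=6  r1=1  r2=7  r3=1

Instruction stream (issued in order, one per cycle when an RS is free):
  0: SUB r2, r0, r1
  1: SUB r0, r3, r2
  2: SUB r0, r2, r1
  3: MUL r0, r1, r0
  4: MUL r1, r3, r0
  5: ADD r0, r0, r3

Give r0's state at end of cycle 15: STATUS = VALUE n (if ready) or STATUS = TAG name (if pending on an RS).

  c1: issue SUB r2<-Add1  regs: r0:6,r1:1,r2:Add1,r3:1
  c2: issue SUB r0<-Add2  regs: r0:Add2,r1:1,r2:Add1,r3:1
  c3: stall  regs: r0:Add2,r1:1,r2:Add1,r3:1
  c4: CDB Add1=5; issue SUB r0<-Add1  regs: r0:Add1,r1:1,r2:5,r3:1
  c5: issue MUL r0<-Mul1  regs: r0:Mul1,r1:1,r2:5,r3:1
  c6: issue MUL r1<-Mul2  regs: r0:Mul1,r1:Mul2,r2:5,r3:1
  c7: CDB Add1=4; issue ADD r0<-Add1  regs: r0:Add1,r1:Mul2,r2:5,r3:1
  c8: CDB Add2=-4  regs: r0:Add1,r1:Mul2,r2:5,r3:1
  c9: -  regs: r0:Add1,r1:Mul2,r2:5,r3:1
  c10: -  regs: r0:Add1,r1:Mul2,r2:5,r3:1
  c11: CDB Mul1=4  regs: r0:Add1,r1:Mul2,r2:5,r3:1
  c12: -  regs: r0:Add1,r1:Mul2,r2:5,r3:1
  c13: -  regs: r0:Add1,r1:Mul2,r2:5,r3:1
  c14: CDB Add1=5  regs: r0:5,r1:Mul2,r2:5,r3:1
  c15: CDB Mul2=4  regs: r0:5,r1:4,r2:5,r3:1

STATUS = VALUE 5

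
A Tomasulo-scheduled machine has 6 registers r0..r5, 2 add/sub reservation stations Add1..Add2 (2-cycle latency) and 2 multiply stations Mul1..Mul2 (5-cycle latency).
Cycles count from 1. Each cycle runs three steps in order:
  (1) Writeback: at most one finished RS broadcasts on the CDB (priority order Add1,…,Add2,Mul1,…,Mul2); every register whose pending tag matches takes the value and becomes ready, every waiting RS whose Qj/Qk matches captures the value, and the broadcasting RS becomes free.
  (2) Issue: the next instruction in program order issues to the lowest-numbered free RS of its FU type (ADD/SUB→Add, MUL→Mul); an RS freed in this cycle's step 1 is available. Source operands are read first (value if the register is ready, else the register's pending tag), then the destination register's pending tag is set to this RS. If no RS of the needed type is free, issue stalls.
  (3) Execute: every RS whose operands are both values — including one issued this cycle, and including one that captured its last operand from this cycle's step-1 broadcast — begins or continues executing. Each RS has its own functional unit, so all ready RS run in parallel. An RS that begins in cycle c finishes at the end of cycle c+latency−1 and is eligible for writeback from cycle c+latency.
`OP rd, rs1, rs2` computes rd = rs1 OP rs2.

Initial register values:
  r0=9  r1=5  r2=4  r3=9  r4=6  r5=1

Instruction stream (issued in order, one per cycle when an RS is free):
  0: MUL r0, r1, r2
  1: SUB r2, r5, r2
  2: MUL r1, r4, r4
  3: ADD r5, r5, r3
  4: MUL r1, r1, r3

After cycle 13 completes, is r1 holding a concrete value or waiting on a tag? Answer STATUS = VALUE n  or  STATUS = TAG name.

STATUS = VALUE 324

cycle 1: issue MUL r0<-Mul1 // r0:Mul1,r1:5,r2:4,r3:9,r4:6,r5:1
cycle 2: issue SUB r2<-Add1 // r0:Mul1,r1:5,r2:Add1,r3:9,r4:6,r5:1
cycle 3: issue MUL r1<-Mul2 // r0:Mul1,r1:Mul2,r2:Add1,r3:9,r4:6,r5:1
cycle 4: CDB Add1=-3; issue ADD r5<-Add1 // r0:Mul1,r1:Mul2,r2:-3,r3:9,r4:6,r5:Add1
cycle 5: stall // r0:Mul1,r1:Mul2,r2:-3,r3:9,r4:6,r5:Add1
cycle 6: CDB Add1=10; stall // r0:Mul1,r1:Mul2,r2:-3,r3:9,r4:6,r5:10
cycle 7: CDB Mul1=20; issue MUL r1<-Mul1 // r0:20,r1:Mul1,r2:-3,r3:9,r4:6,r5:10
cycle 8: CDB Mul2=36 // r0:20,r1:Mul1,r2:-3,r3:9,r4:6,r5:10
cycle 9: - // r0:20,r1:Mul1,r2:-3,r3:9,r4:6,r5:10
cycle 10: - // r0:20,r1:Mul1,r2:-3,r3:9,r4:6,r5:10
cycle 11: - // r0:20,r1:Mul1,r2:-3,r3:9,r4:6,r5:10
cycle 12: - // r0:20,r1:Mul1,r2:-3,r3:9,r4:6,r5:10
cycle 13: CDB Mul1=324 // r0:20,r1:324,r2:-3,r3:9,r4:6,r5:10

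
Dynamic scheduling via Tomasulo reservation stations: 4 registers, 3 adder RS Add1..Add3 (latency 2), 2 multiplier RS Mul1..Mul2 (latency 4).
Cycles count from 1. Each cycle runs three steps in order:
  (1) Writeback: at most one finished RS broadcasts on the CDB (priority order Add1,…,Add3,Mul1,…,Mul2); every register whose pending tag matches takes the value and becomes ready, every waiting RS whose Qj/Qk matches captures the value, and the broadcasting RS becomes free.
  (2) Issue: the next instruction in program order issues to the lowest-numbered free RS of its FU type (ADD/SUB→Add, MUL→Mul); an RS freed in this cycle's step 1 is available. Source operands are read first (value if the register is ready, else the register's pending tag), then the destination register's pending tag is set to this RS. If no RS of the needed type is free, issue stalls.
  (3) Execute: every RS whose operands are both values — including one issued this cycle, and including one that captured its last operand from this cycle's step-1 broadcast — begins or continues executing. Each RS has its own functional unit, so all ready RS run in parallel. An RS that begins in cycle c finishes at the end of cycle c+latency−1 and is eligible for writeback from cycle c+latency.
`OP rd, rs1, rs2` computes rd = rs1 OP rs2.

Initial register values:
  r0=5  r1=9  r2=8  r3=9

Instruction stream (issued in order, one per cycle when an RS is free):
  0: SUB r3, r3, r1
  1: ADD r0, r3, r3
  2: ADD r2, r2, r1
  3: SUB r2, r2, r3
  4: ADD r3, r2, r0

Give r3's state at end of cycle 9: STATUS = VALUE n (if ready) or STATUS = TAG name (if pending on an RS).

STATUS = VALUE 17

c1: issue SUB r3<-Add1 | r0:5,r1:9,r2:8,r3:Add1
c2: issue ADD r0<-Add2 | r0:Add2,r1:9,r2:8,r3:Add1
c3: CDB Add1=0; issue ADD r2<-Add1 | r0:Add2,r1:9,r2:Add1,r3:0
c4: issue SUB r2<-Add3 | r0:Add2,r1:9,r2:Add3,r3:0
c5: CDB Add1=17; issue ADD r3<-Add1 | r0:Add2,r1:9,r2:Add3,r3:Add1
c6: CDB Add2=0 | r0:0,r1:9,r2:Add3,r3:Add1
c7: CDB Add3=17 | r0:0,r1:9,r2:17,r3:Add1
c8: - | r0:0,r1:9,r2:17,r3:Add1
c9: CDB Add1=17 | r0:0,r1:9,r2:17,r3:17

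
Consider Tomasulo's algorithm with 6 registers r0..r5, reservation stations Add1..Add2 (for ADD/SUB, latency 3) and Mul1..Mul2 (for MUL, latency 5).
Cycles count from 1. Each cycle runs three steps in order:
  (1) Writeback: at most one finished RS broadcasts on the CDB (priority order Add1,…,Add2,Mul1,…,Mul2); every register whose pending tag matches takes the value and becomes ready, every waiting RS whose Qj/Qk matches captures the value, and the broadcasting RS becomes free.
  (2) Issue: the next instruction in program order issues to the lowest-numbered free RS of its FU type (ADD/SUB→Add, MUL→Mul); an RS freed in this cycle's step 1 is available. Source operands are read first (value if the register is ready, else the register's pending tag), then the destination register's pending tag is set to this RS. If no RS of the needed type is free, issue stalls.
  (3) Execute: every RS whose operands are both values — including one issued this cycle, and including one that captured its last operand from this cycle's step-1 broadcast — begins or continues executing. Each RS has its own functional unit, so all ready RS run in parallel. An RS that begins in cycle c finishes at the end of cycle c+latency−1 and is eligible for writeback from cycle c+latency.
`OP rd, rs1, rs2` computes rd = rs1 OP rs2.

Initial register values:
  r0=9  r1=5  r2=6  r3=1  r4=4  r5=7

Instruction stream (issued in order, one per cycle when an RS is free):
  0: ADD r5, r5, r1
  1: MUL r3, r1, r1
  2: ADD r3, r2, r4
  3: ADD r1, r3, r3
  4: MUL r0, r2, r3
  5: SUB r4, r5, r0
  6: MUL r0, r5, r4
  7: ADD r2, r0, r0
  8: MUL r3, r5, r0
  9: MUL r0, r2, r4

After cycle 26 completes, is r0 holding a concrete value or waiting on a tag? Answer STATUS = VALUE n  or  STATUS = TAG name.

STATUS = TAG Mul1

  c1: issue ADD r5<-Add1  regs: r0:9,r1:5,r2:6,r3:1,r4:4,r5:Add1
  c2: issue MUL r3<-Mul1  regs: r0:9,r1:5,r2:6,r3:Mul1,r4:4,r5:Add1
  c3: issue ADD r3<-Add2  regs: r0:9,r1:5,r2:6,r3:Add2,r4:4,r5:Add1
  c4: CDB Add1=12; issue ADD r1<-Add1  regs: r0:9,r1:Add1,r2:6,r3:Add2,r4:4,r5:12
  c5: issue MUL r0<-Mul2  regs: r0:Mul2,r1:Add1,r2:6,r3:Add2,r4:4,r5:12
  c6: CDB Add2=10; issue SUB r4<-Add2  regs: r0:Mul2,r1:Add1,r2:6,r3:10,r4:Add2,r5:12
  c7: CDB Mul1=25; issue MUL r0<-Mul1  regs: r0:Mul1,r1:Add1,r2:6,r3:10,r4:Add2,r5:12
  c8: stall  regs: r0:Mul1,r1:Add1,r2:6,r3:10,r4:Add2,r5:12
  c9: CDB Add1=20; issue ADD r2<-Add1  regs: r0:Mul1,r1:20,r2:Add1,r3:10,r4:Add2,r5:12
  c10: stall  regs: r0:Mul1,r1:20,r2:Add1,r3:10,r4:Add2,r5:12
  c11: CDB Mul2=60; issue MUL r3<-Mul2  regs: r0:Mul1,r1:20,r2:Add1,r3:Mul2,r4:Add2,r5:12
  c12: stall  regs: r0:Mul1,r1:20,r2:Add1,r3:Mul2,r4:Add2,r5:12
  c13: stall  regs: r0:Mul1,r1:20,r2:Add1,r3:Mul2,r4:Add2,r5:12
  c14: CDB Add2=-48; stall  regs: r0:Mul1,r1:20,r2:Add1,r3:Mul2,r4:-48,r5:12
  c15: stall  regs: r0:Mul1,r1:20,r2:Add1,r3:Mul2,r4:-48,r5:12
  c16: stall  regs: r0:Mul1,r1:20,r2:Add1,r3:Mul2,r4:-48,r5:12
  c17: stall  regs: r0:Mul1,r1:20,r2:Add1,r3:Mul2,r4:-48,r5:12
  c18: stall  regs: r0:Mul1,r1:20,r2:Add1,r3:Mul2,r4:-48,r5:12
  c19: CDB Mul1=-576; issue MUL r0<-Mul1  regs: r0:Mul1,r1:20,r2:Add1,r3:Mul2,r4:-48,r5:12
  c20: -  regs: r0:Mul1,r1:20,r2:Add1,r3:Mul2,r4:-48,r5:12
  c21: -  regs: r0:Mul1,r1:20,r2:Add1,r3:Mul2,r4:-48,r5:12
  c22: CDB Add1=-1152  regs: r0:Mul1,r1:20,r2:-1152,r3:Mul2,r4:-48,r5:12
  c23: -  regs: r0:Mul1,r1:20,r2:-1152,r3:Mul2,r4:-48,r5:12
  c24: CDB Mul2=-6912  regs: r0:Mul1,r1:20,r2:-1152,r3:-6912,r4:-48,r5:12
  c25: -  regs: r0:Mul1,r1:20,r2:-1152,r3:-6912,r4:-48,r5:12
  c26: -  regs: r0:Mul1,r1:20,r2:-1152,r3:-6912,r4:-48,r5:12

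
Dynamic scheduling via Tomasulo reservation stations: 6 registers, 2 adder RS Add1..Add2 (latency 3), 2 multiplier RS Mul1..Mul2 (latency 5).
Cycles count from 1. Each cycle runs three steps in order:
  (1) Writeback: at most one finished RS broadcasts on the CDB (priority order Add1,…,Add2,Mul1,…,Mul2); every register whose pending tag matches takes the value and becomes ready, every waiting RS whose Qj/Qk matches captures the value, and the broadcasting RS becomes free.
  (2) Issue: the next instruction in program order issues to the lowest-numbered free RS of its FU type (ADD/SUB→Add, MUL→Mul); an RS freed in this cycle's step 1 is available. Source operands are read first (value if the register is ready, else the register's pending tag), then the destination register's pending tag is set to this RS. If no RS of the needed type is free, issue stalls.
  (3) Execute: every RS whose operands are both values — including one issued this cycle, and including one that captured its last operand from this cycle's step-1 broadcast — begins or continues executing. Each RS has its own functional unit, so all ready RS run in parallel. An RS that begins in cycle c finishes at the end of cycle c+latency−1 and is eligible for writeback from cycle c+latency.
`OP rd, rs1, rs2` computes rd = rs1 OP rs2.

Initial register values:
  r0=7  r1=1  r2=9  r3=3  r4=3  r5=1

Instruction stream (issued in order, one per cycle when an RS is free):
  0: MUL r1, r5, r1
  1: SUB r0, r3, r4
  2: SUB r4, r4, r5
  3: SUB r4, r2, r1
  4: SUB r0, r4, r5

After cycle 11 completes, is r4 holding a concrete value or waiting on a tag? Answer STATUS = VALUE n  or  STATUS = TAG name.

c1: issue MUL r1<-Mul1 | r0:7,r1:Mul1,r2:9,r3:3,r4:3,r5:1
c2: issue SUB r0<-Add1 | r0:Add1,r1:Mul1,r2:9,r3:3,r4:3,r5:1
c3: issue SUB r4<-Add2 | r0:Add1,r1:Mul1,r2:9,r3:3,r4:Add2,r5:1
c4: stall | r0:Add1,r1:Mul1,r2:9,r3:3,r4:Add2,r5:1
c5: CDB Add1=0; issue SUB r4<-Add1 | r0:0,r1:Mul1,r2:9,r3:3,r4:Add1,r5:1
c6: CDB Add2=2; issue SUB r0<-Add2 | r0:Add2,r1:Mul1,r2:9,r3:3,r4:Add1,r5:1
c7: CDB Mul1=1 | r0:Add2,r1:1,r2:9,r3:3,r4:Add1,r5:1
c8: - | r0:Add2,r1:1,r2:9,r3:3,r4:Add1,r5:1
c9: - | r0:Add2,r1:1,r2:9,r3:3,r4:Add1,r5:1
c10: CDB Add1=8 | r0:Add2,r1:1,r2:9,r3:3,r4:8,r5:1
c11: - | r0:Add2,r1:1,r2:9,r3:3,r4:8,r5:1

STATUS = VALUE 8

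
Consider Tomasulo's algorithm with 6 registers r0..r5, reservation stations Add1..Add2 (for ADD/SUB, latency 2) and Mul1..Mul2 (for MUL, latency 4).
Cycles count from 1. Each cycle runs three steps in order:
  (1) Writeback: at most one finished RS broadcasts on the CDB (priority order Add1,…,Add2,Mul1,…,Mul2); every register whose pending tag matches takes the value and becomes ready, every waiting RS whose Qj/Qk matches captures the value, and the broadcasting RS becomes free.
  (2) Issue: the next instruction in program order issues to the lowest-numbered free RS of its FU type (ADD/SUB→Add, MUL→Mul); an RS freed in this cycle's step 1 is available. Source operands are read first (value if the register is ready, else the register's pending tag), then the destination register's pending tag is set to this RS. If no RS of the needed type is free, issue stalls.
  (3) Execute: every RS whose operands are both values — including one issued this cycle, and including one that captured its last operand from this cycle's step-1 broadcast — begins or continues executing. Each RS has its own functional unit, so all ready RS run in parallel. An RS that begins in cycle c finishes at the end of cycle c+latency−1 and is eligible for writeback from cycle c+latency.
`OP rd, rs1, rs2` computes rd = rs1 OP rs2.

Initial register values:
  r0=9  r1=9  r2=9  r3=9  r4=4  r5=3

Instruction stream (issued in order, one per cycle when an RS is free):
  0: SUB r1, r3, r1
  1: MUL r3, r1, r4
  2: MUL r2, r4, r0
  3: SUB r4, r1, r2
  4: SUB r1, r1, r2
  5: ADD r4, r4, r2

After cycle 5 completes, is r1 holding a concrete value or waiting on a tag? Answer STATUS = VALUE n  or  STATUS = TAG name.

c1: issue SUB r1<-Add1 | r0:9,r1:Add1,r2:9,r3:9,r4:4,r5:3
c2: issue MUL r3<-Mul1 | r0:9,r1:Add1,r2:9,r3:Mul1,r4:4,r5:3
c3: CDB Add1=0; issue MUL r2<-Mul2 | r0:9,r1:0,r2:Mul2,r3:Mul1,r4:4,r5:3
c4: issue SUB r4<-Add1 | r0:9,r1:0,r2:Mul2,r3:Mul1,r4:Add1,r5:3
c5: issue SUB r1<-Add2 | r0:9,r1:Add2,r2:Mul2,r3:Mul1,r4:Add1,r5:3

STATUS = TAG Add2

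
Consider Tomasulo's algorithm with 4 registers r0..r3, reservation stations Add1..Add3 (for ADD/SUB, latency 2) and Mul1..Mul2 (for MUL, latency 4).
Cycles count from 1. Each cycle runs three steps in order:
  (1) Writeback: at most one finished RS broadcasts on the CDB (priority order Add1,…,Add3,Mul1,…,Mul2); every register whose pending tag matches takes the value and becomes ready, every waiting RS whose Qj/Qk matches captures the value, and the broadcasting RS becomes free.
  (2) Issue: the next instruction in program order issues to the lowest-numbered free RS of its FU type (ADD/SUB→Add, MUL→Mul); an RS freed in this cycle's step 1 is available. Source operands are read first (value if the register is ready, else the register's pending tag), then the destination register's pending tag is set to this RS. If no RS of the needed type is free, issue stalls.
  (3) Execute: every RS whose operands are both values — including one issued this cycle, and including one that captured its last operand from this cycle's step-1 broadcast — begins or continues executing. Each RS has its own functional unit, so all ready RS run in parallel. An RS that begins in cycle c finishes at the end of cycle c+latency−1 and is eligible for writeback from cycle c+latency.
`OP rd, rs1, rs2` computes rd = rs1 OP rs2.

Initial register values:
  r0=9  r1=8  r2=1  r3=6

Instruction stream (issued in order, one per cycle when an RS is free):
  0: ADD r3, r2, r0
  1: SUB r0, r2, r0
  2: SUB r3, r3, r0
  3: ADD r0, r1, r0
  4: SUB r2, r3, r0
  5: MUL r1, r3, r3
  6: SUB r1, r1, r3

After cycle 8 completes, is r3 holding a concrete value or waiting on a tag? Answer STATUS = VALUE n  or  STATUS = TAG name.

STATUS = VALUE 18

cycle 1: issue ADD r3<-Add1 // r0:9,r1:8,r2:1,r3:Add1
cycle 2: issue SUB r0<-Add2 // r0:Add2,r1:8,r2:1,r3:Add1
cycle 3: CDB Add1=10; issue SUB r3<-Add1 // r0:Add2,r1:8,r2:1,r3:Add1
cycle 4: CDB Add2=-8; issue ADD r0<-Add2 // r0:Add2,r1:8,r2:1,r3:Add1
cycle 5: issue SUB r2<-Add3 // r0:Add2,r1:8,r2:Add3,r3:Add1
cycle 6: CDB Add1=18; issue MUL r1<-Mul1 // r0:Add2,r1:Mul1,r2:Add3,r3:18
cycle 7: CDB Add2=0; issue SUB r1<-Add1 // r0:0,r1:Add1,r2:Add3,r3:18
cycle 8: - // r0:0,r1:Add1,r2:Add3,r3:18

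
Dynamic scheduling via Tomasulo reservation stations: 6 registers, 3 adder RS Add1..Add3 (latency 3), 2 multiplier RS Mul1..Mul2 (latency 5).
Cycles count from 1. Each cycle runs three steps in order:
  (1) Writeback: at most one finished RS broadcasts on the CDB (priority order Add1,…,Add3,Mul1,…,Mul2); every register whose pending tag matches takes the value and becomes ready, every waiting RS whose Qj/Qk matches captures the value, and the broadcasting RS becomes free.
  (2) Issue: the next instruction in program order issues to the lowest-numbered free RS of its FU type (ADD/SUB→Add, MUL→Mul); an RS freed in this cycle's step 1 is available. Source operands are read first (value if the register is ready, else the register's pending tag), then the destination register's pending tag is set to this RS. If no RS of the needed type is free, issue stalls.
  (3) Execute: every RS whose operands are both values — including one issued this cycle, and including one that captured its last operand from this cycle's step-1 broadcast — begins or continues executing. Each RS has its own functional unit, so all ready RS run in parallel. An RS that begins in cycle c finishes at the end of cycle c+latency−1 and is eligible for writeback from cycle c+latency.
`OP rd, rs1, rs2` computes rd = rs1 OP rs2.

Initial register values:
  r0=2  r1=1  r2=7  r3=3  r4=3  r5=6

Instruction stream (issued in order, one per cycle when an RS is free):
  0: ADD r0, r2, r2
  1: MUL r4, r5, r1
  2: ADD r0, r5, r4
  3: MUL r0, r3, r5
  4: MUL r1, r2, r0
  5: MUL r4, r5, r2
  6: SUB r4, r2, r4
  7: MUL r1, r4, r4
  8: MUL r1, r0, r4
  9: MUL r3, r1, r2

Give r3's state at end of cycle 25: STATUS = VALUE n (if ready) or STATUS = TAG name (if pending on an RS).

STATUS = TAG Mul1

  c1: issue ADD r0<-Add1  regs: r0:Add1,r1:1,r2:7,r3:3,r4:3,r5:6
  c2: issue MUL r4<-Mul1  regs: r0:Add1,r1:1,r2:7,r3:3,r4:Mul1,r5:6
  c3: issue ADD r0<-Add2  regs: r0:Add2,r1:1,r2:7,r3:3,r4:Mul1,r5:6
  c4: CDB Add1=14; issue MUL r0<-Mul2  regs: r0:Mul2,r1:1,r2:7,r3:3,r4:Mul1,r5:6
  c5: stall  regs: r0:Mul2,r1:1,r2:7,r3:3,r4:Mul1,r5:6
  c6: stall  regs: r0:Mul2,r1:1,r2:7,r3:3,r4:Mul1,r5:6
  c7: CDB Mul1=6; issue MUL r1<-Mul1  regs: r0:Mul2,r1:Mul1,r2:7,r3:3,r4:6,r5:6
  c8: stall  regs: r0:Mul2,r1:Mul1,r2:7,r3:3,r4:6,r5:6
  c9: CDB Mul2=18; issue MUL r4<-Mul2  regs: r0:18,r1:Mul1,r2:7,r3:3,r4:Mul2,r5:6
  c10: CDB Add2=12; issue SUB r4<-Add1  regs: r0:18,r1:Mul1,r2:7,r3:3,r4:Add1,r5:6
  c11: stall  regs: r0:18,r1:Mul1,r2:7,r3:3,r4:Add1,r5:6
  c12: stall  regs: r0:18,r1:Mul1,r2:7,r3:3,r4:Add1,r5:6
  c13: stall  regs: r0:18,r1:Mul1,r2:7,r3:3,r4:Add1,r5:6
  c14: CDB Mul1=126; issue MUL r1<-Mul1  regs: r0:18,r1:Mul1,r2:7,r3:3,r4:Add1,r5:6
  c15: CDB Mul2=42; issue MUL r1<-Mul2  regs: r0:18,r1:Mul2,r2:7,r3:3,r4:Add1,r5:6
  c16: stall  regs: r0:18,r1:Mul2,r2:7,r3:3,r4:Add1,r5:6
  c17: stall  regs: r0:18,r1:Mul2,r2:7,r3:3,r4:Add1,r5:6
  c18: CDB Add1=-35; stall  regs: r0:18,r1:Mul2,r2:7,r3:3,r4:-35,r5:6
  c19: stall  regs: r0:18,r1:Mul2,r2:7,r3:3,r4:-35,r5:6
  c20: stall  regs: r0:18,r1:Mul2,r2:7,r3:3,r4:-35,r5:6
  c21: stall  regs: r0:18,r1:Mul2,r2:7,r3:3,r4:-35,r5:6
  c22: stall  regs: r0:18,r1:Mul2,r2:7,r3:3,r4:-35,r5:6
  c23: CDB Mul1=1225; issue MUL r3<-Mul1  regs: r0:18,r1:Mul2,r2:7,r3:Mul1,r4:-35,r5:6
  c24: CDB Mul2=-630  regs: r0:18,r1:-630,r2:7,r3:Mul1,r4:-35,r5:6
  c25: -  regs: r0:18,r1:-630,r2:7,r3:Mul1,r4:-35,r5:6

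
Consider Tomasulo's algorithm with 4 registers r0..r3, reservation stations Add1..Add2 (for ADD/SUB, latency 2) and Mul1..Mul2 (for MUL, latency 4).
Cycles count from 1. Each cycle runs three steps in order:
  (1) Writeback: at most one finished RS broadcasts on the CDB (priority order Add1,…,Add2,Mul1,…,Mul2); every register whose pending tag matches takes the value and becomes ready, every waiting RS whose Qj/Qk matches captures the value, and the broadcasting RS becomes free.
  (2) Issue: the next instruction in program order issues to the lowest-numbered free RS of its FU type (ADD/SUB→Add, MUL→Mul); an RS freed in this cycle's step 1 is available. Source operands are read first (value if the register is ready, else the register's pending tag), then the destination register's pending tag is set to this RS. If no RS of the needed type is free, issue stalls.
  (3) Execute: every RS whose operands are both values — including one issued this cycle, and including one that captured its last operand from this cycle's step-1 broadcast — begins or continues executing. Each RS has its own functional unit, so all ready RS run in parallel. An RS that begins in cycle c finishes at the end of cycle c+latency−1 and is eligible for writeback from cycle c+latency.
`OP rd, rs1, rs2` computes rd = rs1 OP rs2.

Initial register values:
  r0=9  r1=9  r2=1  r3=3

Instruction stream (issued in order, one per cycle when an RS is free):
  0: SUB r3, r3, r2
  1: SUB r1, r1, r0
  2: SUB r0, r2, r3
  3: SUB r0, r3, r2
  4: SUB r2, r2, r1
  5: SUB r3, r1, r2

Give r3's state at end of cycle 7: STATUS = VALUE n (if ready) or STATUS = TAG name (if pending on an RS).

c1: issue SUB r3<-Add1 | r0:9,r1:9,r2:1,r3:Add1
c2: issue SUB r1<-Add2 | r0:9,r1:Add2,r2:1,r3:Add1
c3: CDB Add1=2; issue SUB r0<-Add1 | r0:Add1,r1:Add2,r2:1,r3:2
c4: CDB Add2=0; issue SUB r0<-Add2 | r0:Add2,r1:0,r2:1,r3:2
c5: CDB Add1=-1; issue SUB r2<-Add1 | r0:Add2,r1:0,r2:Add1,r3:2
c6: CDB Add2=1; issue SUB r3<-Add2 | r0:1,r1:0,r2:Add1,r3:Add2
c7: CDB Add1=1 | r0:1,r1:0,r2:1,r3:Add2

STATUS = TAG Add2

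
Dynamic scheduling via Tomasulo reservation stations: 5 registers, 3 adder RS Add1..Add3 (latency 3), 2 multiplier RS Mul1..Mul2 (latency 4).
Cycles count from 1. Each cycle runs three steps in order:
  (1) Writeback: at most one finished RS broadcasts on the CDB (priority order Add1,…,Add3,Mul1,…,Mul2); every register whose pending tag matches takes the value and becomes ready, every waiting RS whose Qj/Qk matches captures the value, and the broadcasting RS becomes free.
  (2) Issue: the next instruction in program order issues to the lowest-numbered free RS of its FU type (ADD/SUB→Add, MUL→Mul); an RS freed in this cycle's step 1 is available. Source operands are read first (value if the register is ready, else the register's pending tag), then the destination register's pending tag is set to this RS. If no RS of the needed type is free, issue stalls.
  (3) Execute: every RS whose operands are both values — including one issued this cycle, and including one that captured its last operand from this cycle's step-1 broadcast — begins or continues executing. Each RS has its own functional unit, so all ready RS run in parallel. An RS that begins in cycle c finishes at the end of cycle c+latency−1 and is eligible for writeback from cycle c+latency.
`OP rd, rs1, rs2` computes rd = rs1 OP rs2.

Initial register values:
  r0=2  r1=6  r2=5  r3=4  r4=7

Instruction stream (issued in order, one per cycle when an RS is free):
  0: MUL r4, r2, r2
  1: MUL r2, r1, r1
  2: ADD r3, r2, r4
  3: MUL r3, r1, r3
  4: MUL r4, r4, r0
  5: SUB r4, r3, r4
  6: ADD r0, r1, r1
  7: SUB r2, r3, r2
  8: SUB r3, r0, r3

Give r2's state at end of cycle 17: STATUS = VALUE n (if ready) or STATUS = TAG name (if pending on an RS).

c1: issue MUL r4<-Mul1 | r0:2,r1:6,r2:5,r3:4,r4:Mul1
c2: issue MUL r2<-Mul2 | r0:2,r1:6,r2:Mul2,r3:4,r4:Mul1
c3: issue ADD r3<-Add1 | r0:2,r1:6,r2:Mul2,r3:Add1,r4:Mul1
c4: stall | r0:2,r1:6,r2:Mul2,r3:Add1,r4:Mul1
c5: CDB Mul1=25; issue MUL r3<-Mul1 | r0:2,r1:6,r2:Mul2,r3:Mul1,r4:25
c6: CDB Mul2=36; issue MUL r4<-Mul2 | r0:2,r1:6,r2:36,r3:Mul1,r4:Mul2
c7: issue SUB r4<-Add2 | r0:2,r1:6,r2:36,r3:Mul1,r4:Add2
c8: issue ADD r0<-Add3 | r0:Add3,r1:6,r2:36,r3:Mul1,r4:Add2
c9: CDB Add1=61; issue SUB r2<-Add1 | r0:Add3,r1:6,r2:Add1,r3:Mul1,r4:Add2
c10: CDB Mul2=50; stall | r0:Add3,r1:6,r2:Add1,r3:Mul1,r4:Add2
c11: CDB Add3=12; issue SUB r3<-Add3 | r0:12,r1:6,r2:Add1,r3:Add3,r4:Add2
c12: - | r0:12,r1:6,r2:Add1,r3:Add3,r4:Add2
c13: CDB Mul1=366 | r0:12,r1:6,r2:Add1,r3:Add3,r4:Add2
c14: - | r0:12,r1:6,r2:Add1,r3:Add3,r4:Add2
c15: - | r0:12,r1:6,r2:Add1,r3:Add3,r4:Add2
c16: CDB Add1=330 | r0:12,r1:6,r2:330,r3:Add3,r4:Add2
c17: CDB Add2=316 | r0:12,r1:6,r2:330,r3:Add3,r4:316

STATUS = VALUE 330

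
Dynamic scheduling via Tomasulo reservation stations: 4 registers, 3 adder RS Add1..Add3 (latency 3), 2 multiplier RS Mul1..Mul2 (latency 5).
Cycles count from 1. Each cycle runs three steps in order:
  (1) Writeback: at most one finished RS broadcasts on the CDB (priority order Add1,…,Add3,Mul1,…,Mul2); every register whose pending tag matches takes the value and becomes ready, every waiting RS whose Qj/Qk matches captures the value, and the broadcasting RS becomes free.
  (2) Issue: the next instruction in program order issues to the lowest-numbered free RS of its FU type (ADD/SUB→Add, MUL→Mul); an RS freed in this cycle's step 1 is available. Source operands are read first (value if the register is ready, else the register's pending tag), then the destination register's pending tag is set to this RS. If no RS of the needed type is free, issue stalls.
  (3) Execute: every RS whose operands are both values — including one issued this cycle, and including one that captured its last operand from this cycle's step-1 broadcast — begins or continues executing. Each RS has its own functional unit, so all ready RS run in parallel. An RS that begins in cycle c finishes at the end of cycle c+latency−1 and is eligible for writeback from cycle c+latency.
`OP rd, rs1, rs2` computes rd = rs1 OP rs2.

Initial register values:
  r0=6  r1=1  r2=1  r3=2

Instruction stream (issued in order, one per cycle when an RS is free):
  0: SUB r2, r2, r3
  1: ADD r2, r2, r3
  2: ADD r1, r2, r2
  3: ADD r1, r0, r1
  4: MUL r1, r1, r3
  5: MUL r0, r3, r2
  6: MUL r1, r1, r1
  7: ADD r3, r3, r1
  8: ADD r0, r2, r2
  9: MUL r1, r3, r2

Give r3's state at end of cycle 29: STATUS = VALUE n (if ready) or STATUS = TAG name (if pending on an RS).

c1: issue SUB r2<-Add1 | r0:6,r1:1,r2:Add1,r3:2
c2: issue ADD r2<-Add2 | r0:6,r1:1,r2:Add2,r3:2
c3: issue ADD r1<-Add3 | r0:6,r1:Add3,r2:Add2,r3:2
c4: CDB Add1=-1; issue ADD r1<-Add1 | r0:6,r1:Add1,r2:Add2,r3:2
c5: issue MUL r1<-Mul1 | r0:6,r1:Mul1,r2:Add2,r3:2
c6: issue MUL r0<-Mul2 | r0:Mul2,r1:Mul1,r2:Add2,r3:2
c7: CDB Add2=1; stall | r0:Mul2,r1:Mul1,r2:1,r3:2
c8: stall | r0:Mul2,r1:Mul1,r2:1,r3:2
c9: stall | r0:Mul2,r1:Mul1,r2:1,r3:2
c10: CDB Add3=2; stall | r0:Mul2,r1:Mul1,r2:1,r3:2
c11: stall | r0:Mul2,r1:Mul1,r2:1,r3:2
c12: CDB Mul2=2; issue MUL r1<-Mul2 | r0:2,r1:Mul2,r2:1,r3:2
c13: CDB Add1=8; issue ADD r3<-Add1 | r0:2,r1:Mul2,r2:1,r3:Add1
c14: issue ADD r0<-Add2 | r0:Add2,r1:Mul2,r2:1,r3:Add1
c15: stall | r0:Add2,r1:Mul2,r2:1,r3:Add1
c16: stall | r0:Add2,r1:Mul2,r2:1,r3:Add1
c17: CDB Add2=2; stall | r0:2,r1:Mul2,r2:1,r3:Add1
c18: CDB Mul1=16; issue MUL r1<-Mul1 | r0:2,r1:Mul1,r2:1,r3:Add1
c19: - | r0:2,r1:Mul1,r2:1,r3:Add1
c20: - | r0:2,r1:Mul1,r2:1,r3:Add1
c21: - | r0:2,r1:Mul1,r2:1,r3:Add1
c22: - | r0:2,r1:Mul1,r2:1,r3:Add1
c23: CDB Mul2=256 | r0:2,r1:Mul1,r2:1,r3:Add1
c24: - | r0:2,r1:Mul1,r2:1,r3:Add1
c25: - | r0:2,r1:Mul1,r2:1,r3:Add1
c26: CDB Add1=258 | r0:2,r1:Mul1,r2:1,r3:258
c27: - | r0:2,r1:Mul1,r2:1,r3:258
c28: - | r0:2,r1:Mul1,r2:1,r3:258
c29: - | r0:2,r1:Mul1,r2:1,r3:258

STATUS = VALUE 258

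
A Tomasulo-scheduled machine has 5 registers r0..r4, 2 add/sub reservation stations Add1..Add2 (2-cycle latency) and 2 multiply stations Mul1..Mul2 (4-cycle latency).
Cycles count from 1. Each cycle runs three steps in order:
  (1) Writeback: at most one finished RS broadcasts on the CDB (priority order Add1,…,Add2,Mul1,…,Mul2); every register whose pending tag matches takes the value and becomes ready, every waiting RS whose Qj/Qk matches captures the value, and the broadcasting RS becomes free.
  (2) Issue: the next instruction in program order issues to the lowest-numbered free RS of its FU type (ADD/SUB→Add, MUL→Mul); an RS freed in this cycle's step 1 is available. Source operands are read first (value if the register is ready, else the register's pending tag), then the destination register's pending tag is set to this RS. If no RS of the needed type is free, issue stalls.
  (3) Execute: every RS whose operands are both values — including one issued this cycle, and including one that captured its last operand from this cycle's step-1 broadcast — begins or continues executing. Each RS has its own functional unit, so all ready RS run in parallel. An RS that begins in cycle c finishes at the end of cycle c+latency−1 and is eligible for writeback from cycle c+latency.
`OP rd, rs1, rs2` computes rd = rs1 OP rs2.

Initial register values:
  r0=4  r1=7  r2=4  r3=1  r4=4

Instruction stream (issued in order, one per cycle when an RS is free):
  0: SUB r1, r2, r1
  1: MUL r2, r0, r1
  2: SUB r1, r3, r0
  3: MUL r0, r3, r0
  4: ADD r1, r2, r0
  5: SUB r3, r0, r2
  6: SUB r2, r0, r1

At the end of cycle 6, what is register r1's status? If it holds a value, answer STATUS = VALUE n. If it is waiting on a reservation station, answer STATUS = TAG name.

c1: issue SUB r1<-Add1 | r0:4,r1:Add1,r2:4,r3:1,r4:4
c2: issue MUL r2<-Mul1 | r0:4,r1:Add1,r2:Mul1,r3:1,r4:4
c3: CDB Add1=-3; issue SUB r1<-Add1 | r0:4,r1:Add1,r2:Mul1,r3:1,r4:4
c4: issue MUL r0<-Mul2 | r0:Mul2,r1:Add1,r2:Mul1,r3:1,r4:4
c5: CDB Add1=-3; issue ADD r1<-Add1 | r0:Mul2,r1:Add1,r2:Mul1,r3:1,r4:4
c6: issue SUB r3<-Add2 | r0:Mul2,r1:Add1,r2:Mul1,r3:Add2,r4:4

STATUS = TAG Add1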